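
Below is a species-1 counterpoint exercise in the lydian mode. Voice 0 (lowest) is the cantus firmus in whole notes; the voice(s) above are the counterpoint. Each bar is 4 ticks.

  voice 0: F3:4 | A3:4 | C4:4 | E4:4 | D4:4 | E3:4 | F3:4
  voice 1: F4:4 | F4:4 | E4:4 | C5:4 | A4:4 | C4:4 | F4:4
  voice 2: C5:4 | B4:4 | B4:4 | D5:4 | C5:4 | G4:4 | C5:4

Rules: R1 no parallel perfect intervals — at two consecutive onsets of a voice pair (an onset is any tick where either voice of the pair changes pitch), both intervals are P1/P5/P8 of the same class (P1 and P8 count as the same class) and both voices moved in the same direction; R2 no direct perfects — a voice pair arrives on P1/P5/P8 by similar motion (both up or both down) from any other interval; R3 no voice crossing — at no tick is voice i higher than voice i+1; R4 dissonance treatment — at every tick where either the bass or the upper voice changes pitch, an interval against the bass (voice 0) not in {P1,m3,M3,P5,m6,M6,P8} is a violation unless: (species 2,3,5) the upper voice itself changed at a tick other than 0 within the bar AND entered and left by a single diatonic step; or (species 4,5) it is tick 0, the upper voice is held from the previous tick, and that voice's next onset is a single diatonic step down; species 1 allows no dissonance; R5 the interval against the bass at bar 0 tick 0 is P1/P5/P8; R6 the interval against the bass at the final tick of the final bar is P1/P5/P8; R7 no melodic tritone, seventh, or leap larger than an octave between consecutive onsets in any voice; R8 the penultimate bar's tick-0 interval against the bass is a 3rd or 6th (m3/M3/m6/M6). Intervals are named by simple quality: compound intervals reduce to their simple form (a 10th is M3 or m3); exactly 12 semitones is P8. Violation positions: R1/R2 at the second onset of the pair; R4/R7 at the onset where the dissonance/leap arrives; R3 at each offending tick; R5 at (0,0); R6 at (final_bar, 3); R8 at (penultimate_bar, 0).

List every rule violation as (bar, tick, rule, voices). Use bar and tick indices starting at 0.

bar 0: v0=F3 v1=F4 v2=C5 downbeat P5
bar 1: v0=A3 v1=F4 v2=B4 downbeat M2
bar 2: v0=C4 v1=E4 v2=B4 downbeat M7
bar 3: v0=E4 v1=C5 v2=D5 downbeat m7
bar 4: v0=D4 v1=A4 v2=C5 downbeat m7
bar 5: v0=E3 v1=C4 v2=G4 downbeat m3
bar 6: v0=F3 v1=F4 v2=C5 downbeat P5
  -> R4 @ bar 1 tick 0 v(0, 2): A3/B4 M2 untreated
  -> R4 @ bar 2 tick 0 v(0, 2): C4/B4 M7 untreated
  -> R4 @ bar 3 tick 0 v(0, 2): E4/D5 m7 untreated
  -> R2 @ bar 4 tick 0 v(0, 1): E4/C5 m6 -> D4/A4 P5 similar
  -> R4 @ bar 4 tick 0 v(0, 2): D4/C5 m7 untreated
  -> R2 @ bar 5 tick 0 v(1, 2): A4/C5 m3 -> C4/G4 P5 similar
  -> R7 @ bar 5 tick 0 v(0,): D4->E3 leap 10st
  -> R1 @ bar 6 tick 0 v(1, 2): C4/G4 P5 -> F4/C5 P5 similar
  -> R2 @ bar 6 tick 0 v(0, 1): E3/C4 m6 -> F3/F4 P8 similar
  -> R2 @ bar 6 tick 0 v(0, 2): E3/G4 m3 -> F3/C5 P5 similar

(1, 0, R4, (0, 2))
(2, 0, R4, (0, 2))
(3, 0, R4, (0, 2))
(4, 0, R2, (0, 1))
(4, 0, R4, (0, 2))
(5, 0, R2, (1, 2))
(5, 0, R7, (0,))
(6, 0, R1, (1, 2))
(6, 0, R2, (0, 1))
(6, 0, R2, (0, 2))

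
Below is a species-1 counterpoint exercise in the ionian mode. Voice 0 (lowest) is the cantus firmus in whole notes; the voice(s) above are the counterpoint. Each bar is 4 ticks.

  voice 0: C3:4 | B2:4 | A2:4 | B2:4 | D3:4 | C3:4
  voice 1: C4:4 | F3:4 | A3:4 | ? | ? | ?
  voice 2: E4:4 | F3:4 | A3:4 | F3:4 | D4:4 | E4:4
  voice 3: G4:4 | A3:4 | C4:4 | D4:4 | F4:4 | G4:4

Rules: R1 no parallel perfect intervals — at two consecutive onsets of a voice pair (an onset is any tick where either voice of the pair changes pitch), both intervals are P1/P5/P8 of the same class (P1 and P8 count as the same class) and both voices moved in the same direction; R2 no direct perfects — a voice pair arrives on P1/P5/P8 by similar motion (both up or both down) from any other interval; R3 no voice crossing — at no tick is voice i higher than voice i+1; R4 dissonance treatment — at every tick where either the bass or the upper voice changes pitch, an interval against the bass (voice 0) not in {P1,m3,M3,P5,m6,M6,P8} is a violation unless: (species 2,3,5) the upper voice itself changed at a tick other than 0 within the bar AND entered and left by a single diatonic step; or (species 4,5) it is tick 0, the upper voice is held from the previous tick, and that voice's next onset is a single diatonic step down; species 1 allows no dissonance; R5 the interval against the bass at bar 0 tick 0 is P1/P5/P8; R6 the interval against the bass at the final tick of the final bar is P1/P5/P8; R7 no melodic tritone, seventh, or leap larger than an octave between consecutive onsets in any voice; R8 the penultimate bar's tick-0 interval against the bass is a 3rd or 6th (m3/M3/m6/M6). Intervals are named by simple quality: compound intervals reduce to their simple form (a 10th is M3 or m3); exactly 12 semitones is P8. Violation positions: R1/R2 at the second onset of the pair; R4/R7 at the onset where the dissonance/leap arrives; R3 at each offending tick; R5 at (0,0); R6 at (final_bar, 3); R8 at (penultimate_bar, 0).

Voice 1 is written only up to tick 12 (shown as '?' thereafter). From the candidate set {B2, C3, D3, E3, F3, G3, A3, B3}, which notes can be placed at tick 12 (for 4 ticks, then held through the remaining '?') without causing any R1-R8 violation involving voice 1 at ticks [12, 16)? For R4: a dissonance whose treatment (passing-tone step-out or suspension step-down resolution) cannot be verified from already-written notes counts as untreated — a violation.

{D3}

B2: violates R7
C3: violates R4
D3: legal
E3: violates R4
F3: violates R1,R4
G3: violates R3
A3: violates R3,R4
B3: violates R1,R3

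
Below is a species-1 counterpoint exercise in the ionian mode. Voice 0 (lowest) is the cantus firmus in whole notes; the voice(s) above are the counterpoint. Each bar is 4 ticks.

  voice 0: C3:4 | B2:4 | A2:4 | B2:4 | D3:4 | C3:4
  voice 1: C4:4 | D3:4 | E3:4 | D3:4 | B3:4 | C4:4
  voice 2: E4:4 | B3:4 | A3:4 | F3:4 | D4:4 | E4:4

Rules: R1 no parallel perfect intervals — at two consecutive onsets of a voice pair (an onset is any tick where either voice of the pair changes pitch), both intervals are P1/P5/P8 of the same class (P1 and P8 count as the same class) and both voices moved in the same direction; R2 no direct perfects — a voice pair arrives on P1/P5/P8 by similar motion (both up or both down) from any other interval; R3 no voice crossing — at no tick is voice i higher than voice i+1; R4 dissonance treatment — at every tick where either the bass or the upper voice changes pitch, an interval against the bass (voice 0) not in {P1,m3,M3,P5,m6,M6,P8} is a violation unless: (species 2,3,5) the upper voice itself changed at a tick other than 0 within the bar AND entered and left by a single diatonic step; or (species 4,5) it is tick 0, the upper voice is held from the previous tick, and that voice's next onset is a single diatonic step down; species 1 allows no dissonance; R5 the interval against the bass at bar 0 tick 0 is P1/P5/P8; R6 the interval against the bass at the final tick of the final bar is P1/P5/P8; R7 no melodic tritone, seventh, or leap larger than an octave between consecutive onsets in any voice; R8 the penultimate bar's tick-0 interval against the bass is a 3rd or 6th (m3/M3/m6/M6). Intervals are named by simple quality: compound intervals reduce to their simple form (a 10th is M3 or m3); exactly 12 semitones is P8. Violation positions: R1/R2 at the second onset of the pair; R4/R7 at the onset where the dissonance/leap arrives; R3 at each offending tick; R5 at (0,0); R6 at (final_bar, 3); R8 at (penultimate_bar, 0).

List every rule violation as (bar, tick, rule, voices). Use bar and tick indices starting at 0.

(0, 0, R5, (0, 2))
(1, 0, R2, (0, 2))
(1, 0, R7, (1,))
(2, 0, R1, (0, 2))
(3, 0, R4, (0, 2))
(4, 0, R2, (0, 2))
(4, 0, R8, (0, 2))
(5, 3, R6, (0, 2))

bar 0: v0=C3 v1=C4 v2=E4 downbeat M3
bar 1: v0=B2 v1=D3 v2=B3 downbeat P8
bar 2: v0=A2 v1=E3 v2=A3 downbeat P8
bar 3: v0=B2 v1=D3 v2=F3 downbeat TT
bar 4: v0=D3 v1=B3 v2=D4 downbeat P8
bar 5: v0=C3 v1=C4 v2=E4 downbeat M3
  -> R5 @ bar 0 tick 0 v(0, 2): opens on M3
  -> R2 @ bar 1 tick 0 v(0, 2): C3/E4 M3 -> B2/B3 P8 similar
  -> R7 @ bar 1 tick 0 v(1,): C4->D3 leap 10st
  -> R1 @ bar 2 tick 0 v(0, 2): B2/B3 P8 -> A2/A3 P8 similar
  -> R4 @ bar 3 tick 0 v(0, 2): B2/F3 TT untreated
  -> R2 @ bar 4 tick 0 v(0, 2): B2/F3 TT -> D3/D4 P8 similar
  -> R8 @ bar 4 tick 0 v(0, 2): penult P8 not 3rd/6th
  -> R6 @ bar 5 tick 3 v(0, 2): closes on M3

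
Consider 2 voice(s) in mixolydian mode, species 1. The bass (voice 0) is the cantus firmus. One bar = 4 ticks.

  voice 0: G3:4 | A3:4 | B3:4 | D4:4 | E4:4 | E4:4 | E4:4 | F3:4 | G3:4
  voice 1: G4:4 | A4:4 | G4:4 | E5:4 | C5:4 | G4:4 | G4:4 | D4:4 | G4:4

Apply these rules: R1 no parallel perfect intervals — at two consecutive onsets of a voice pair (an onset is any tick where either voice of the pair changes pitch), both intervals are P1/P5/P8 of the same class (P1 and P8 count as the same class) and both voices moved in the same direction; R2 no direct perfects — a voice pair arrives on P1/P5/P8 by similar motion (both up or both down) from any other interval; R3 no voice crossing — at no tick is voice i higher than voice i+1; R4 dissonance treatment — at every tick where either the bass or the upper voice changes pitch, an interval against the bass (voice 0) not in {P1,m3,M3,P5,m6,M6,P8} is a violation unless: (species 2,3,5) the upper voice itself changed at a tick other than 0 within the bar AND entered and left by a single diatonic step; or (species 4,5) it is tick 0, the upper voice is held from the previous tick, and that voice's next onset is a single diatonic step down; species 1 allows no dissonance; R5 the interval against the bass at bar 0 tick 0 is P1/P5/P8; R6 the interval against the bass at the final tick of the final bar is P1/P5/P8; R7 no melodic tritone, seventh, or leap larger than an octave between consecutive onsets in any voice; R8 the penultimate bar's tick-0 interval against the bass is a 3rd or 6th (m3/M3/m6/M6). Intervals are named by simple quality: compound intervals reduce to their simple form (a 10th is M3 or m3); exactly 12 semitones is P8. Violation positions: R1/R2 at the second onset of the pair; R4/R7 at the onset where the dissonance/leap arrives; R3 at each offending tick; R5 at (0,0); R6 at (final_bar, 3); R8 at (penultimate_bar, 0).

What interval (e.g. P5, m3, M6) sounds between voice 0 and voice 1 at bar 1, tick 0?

voice 0=A3 voice 1=A4 -> P8

P8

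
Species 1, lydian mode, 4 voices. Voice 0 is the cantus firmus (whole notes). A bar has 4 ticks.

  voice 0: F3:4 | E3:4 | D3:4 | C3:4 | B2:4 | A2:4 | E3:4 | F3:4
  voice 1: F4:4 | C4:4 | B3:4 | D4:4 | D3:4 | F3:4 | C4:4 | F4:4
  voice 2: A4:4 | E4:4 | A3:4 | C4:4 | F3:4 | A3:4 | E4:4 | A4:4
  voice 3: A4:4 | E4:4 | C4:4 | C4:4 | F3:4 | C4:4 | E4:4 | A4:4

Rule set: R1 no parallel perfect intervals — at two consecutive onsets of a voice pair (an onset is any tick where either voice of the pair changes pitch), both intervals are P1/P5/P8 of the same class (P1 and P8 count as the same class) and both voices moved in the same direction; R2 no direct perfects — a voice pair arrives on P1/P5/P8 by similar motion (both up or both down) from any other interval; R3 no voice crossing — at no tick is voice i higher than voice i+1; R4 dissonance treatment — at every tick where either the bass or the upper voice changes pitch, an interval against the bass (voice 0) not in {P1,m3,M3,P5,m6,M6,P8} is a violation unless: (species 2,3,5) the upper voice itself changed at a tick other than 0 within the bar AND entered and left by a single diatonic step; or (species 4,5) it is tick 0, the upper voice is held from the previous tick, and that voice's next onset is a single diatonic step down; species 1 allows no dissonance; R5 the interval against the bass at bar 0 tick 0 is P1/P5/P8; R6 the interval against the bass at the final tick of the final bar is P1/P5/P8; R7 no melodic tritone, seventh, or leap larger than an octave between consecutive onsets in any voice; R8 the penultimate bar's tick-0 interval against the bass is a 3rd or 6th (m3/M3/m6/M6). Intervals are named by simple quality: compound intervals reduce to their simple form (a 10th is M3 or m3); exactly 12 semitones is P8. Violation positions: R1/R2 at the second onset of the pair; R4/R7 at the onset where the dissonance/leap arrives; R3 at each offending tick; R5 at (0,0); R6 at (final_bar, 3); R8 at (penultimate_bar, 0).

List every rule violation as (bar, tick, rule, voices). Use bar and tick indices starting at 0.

bar 0: v0=F3 v1=F4 v2=A4 v3=A4 downbeat M3
bar 1: v0=E3 v1=C4 v2=E4 v3=E4 downbeat P8
bar 2: v0=D3 v1=B3 v2=A3 v3=C4 downbeat m7
bar 3: v0=C3 v1=D4 v2=C4 v3=C4 downbeat P8
bar 4: v0=B2 v1=D3 v2=F3 v3=F3 downbeat TT
bar 5: v0=A2 v1=F3 v2=A3 v3=C4 downbeat m3
bar 6: v0=E3 v1=C4 v2=E4 v3=E4 downbeat P8
bar 7: v0=F3 v1=F4 v2=A4 v3=A4 downbeat M3
  -> R5 @ bar 0 tick 0 v(0, 2): opens on M3
  -> R5 @ bar 0 tick 0 v(0, 3): opens on M3
  -> R1 @ bar 1 tick 0 v(2, 3): A4/A4 P1 -> E4/E4 P1 similar
  -> R2 @ bar 1 tick 0 v(0, 2): F3/A4 M3 -> E3/E4 P8 similar
  -> R2 @ bar 1 tick 0 v(0, 3): F3/A4 M3 -> E3/E4 P8 similar
  -> R2 @ bar 2 tick 0 v(0, 2): E3/E4 P8 -> D3/A3 P5 similar
  -> R3 @ bar 2 tick 0 v(1, 2): B3 above A3
  -> R4 @ bar 2 tick 0 v(0, 3): D3/C4 m7 untreated
  -> R3 @ bar 2 tick 1 v(1, 2): B3 above A3
  -> R3 @ bar 2 tick 2 v(1, 2): B3 above A3
  -> R3 @ bar 2 tick 3 v(1, 2): B3 above A3
  -> R3 @ bar 3 tick 0 v(1, 2): D4 above C4
  -> R4 @ bar 3 tick 0 v(0, 1): C3/D4 M2 untreated
  -> R3 @ bar 3 tick 1 v(1, 2): D4 above C4
  -> R3 @ bar 3 tick 2 v(1, 2): D4 above C4
  -> R3 @ bar 3 tick 3 v(1, 2): D4 above C4
  -> R1 @ bar 4 tick 0 v(2, 3): C4/C4 P1 -> F3/F3 P1 similar
  -> R4 @ bar 4 tick 0 v(0, 2): B2/F3 TT untreated
  -> R4 @ bar 4 tick 0 v(0, 3): B2/F3 TT untreated
  -> R2 @ bar 5 tick 0 v(1, 3): D3/F3 m3 -> F3/C4 P5 similar
  -> R1 @ bar 6 tick 0 v(0, 2): A2/A3 P8 -> E3/E4 P8 similar
  -> R2 @ bar 6 tick 0 v(0, 3): A2/C4 m3 -> E3/E4 P8 similar
  -> R2 @ bar 6 tick 0 v(2, 3): A3/C4 m3 -> E4/E4 P1 similar
  -> R8 @ bar 6 tick 0 v(0, 2): penult P8 not 3rd/6th
  -> R8 @ bar 6 tick 0 v(0, 3): penult P8 not 3rd/6th
  -> R1 @ bar 7 tick 0 v(2, 3): E4/E4 P1 -> A4/A4 P1 similar
  -> R2 @ bar 7 tick 0 v(0, 1): E3/C4 m6 -> F3/F4 P8 similar
  -> R6 @ bar 7 tick 3 v(0, 2): closes on M3
  -> R6 @ bar 7 tick 3 v(0, 3): closes on M3

(0, 0, R5, (0, 2))
(0, 0, R5, (0, 3))
(1, 0, R1, (2, 3))
(1, 0, R2, (0, 2))
(1, 0, R2, (0, 3))
(2, 0, R2, (0, 2))
(2, 0, R3, (1, 2))
(2, 0, R4, (0, 3))
(2, 1, R3, (1, 2))
(2, 2, R3, (1, 2))
(2, 3, R3, (1, 2))
(3, 0, R3, (1, 2))
(3, 0, R4, (0, 1))
(3, 1, R3, (1, 2))
(3, 2, R3, (1, 2))
(3, 3, R3, (1, 2))
(4, 0, R1, (2, 3))
(4, 0, R4, (0, 2))
(4, 0, R4, (0, 3))
(5, 0, R2, (1, 3))
(6, 0, R1, (0, 2))
(6, 0, R2, (0, 3))
(6, 0, R2, (2, 3))
(6, 0, R8, (0, 2))
(6, 0, R8, (0, 3))
(7, 0, R1, (2, 3))
(7, 0, R2, (0, 1))
(7, 3, R6, (0, 2))
(7, 3, R6, (0, 3))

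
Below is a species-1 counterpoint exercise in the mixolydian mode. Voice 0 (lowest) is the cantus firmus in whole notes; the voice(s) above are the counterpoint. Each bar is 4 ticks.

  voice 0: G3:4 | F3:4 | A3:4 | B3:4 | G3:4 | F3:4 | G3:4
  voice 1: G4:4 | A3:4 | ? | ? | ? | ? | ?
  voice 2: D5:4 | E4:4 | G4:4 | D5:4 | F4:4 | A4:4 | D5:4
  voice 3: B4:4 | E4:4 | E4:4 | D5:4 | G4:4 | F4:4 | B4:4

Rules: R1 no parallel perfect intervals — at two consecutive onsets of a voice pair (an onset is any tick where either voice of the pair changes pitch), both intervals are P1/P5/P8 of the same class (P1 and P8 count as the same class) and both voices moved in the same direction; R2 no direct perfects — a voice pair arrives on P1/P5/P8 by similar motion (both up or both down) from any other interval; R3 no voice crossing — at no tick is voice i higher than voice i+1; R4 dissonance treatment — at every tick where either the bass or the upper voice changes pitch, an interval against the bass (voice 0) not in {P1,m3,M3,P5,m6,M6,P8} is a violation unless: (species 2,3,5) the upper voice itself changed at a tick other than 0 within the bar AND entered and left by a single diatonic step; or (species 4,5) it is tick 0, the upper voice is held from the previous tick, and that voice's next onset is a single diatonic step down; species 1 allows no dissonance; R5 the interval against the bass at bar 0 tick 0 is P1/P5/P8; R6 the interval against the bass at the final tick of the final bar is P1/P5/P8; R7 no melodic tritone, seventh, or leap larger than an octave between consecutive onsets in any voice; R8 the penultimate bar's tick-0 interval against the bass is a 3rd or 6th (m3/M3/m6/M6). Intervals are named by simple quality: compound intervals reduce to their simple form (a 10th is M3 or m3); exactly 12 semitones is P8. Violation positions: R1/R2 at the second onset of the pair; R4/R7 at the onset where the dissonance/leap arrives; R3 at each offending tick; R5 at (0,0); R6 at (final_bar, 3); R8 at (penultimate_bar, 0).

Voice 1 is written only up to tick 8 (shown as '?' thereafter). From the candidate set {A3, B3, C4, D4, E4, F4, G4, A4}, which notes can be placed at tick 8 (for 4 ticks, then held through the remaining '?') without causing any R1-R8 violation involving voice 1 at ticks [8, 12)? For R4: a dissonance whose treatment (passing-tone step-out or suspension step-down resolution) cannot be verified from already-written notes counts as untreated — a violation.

A3: legal
B3: violates R4
C4: violates R1
D4: violates R4
E4: violates R2
F4: legal
G4: violates R2,R4,R7
A4: violates R2,R3

{A3, F4}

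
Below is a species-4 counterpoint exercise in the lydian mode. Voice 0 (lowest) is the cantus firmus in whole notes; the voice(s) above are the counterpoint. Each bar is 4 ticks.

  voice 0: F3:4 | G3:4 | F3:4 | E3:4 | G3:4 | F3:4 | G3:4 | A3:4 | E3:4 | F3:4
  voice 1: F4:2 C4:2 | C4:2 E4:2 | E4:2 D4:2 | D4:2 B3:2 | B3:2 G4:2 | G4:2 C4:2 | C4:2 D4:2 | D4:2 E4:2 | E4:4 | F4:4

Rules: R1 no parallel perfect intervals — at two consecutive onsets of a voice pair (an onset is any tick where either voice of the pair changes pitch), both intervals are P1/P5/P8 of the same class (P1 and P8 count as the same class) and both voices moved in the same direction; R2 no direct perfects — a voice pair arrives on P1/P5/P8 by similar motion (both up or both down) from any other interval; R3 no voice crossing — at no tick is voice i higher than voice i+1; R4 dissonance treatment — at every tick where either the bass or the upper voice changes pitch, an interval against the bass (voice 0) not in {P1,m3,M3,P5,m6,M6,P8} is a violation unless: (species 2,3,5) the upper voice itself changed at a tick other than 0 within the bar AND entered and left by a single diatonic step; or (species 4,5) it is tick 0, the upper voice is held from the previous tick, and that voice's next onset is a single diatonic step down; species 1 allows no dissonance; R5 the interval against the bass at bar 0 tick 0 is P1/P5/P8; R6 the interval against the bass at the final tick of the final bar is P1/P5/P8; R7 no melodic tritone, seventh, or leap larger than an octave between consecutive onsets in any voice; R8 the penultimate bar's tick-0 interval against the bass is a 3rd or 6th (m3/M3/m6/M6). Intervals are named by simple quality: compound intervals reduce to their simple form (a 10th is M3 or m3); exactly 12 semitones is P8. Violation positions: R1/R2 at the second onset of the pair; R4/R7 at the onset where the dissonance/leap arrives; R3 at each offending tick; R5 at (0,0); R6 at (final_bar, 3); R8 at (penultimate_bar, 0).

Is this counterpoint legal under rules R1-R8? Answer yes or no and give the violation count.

bar 0: v0=F3 v1=F4 (P8)
bar 1: v0=G3 v1=C4 (P4)
bar 2: v0=F3 v1=E4 (M7)
bar 3: v0=E3 v1=D4 (m7)
bar 4: v0=G3 v1=B3 (M3)
bar 5: v0=F3 v1=G4 (M2)
bar 6: v0=G3 v1=C4 (P4)
bar 7: v0=A3 v1=D4 (P4)
bar 8: v0=E3 v1=E4 (P8)
bar 9: v0=F3 v1=F4 (P8)
  R4 @ bar1.0: G3/C4 P4 untreated
  R4 @ bar3.0: E3/D4 m7 untreated
  R4 @ bar5.0: F3/G4 M2 untreated
  R4 @ bar6.0: G3/C4 P4 untreated
  R4 @ bar7.0: A3/D4 P4 untreated
  R8 @ bar8.0: penult P8 not 3rd/6th
  R1 @ bar9.0: E3/E4 P8 -> F3/F4 P8 similar

No (7 violations)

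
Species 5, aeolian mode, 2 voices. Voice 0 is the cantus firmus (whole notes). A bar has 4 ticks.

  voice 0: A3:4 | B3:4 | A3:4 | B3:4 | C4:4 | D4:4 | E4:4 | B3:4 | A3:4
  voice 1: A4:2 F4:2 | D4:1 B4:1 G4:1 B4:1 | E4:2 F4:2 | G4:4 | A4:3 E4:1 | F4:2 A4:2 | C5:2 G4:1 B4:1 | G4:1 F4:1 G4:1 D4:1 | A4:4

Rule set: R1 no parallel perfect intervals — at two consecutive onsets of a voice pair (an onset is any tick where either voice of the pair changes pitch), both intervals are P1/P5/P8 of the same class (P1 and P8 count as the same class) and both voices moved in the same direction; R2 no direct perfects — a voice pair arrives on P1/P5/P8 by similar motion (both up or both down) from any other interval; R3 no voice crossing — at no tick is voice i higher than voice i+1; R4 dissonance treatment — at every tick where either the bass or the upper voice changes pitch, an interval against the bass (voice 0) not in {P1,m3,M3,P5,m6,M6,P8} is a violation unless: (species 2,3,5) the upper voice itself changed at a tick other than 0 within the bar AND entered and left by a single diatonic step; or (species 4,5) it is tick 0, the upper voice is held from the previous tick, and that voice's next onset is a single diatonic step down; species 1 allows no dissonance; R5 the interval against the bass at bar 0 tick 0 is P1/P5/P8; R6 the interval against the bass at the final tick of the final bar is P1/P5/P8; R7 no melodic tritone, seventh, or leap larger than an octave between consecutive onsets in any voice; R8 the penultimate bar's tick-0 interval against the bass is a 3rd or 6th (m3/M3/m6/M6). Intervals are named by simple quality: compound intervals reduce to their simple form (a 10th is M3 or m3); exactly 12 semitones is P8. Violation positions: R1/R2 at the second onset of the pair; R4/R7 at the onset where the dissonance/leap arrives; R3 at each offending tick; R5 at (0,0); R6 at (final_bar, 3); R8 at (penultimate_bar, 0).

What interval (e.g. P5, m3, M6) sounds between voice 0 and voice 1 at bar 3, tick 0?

voice 0=B3 voice 1=G4 -> m6

m6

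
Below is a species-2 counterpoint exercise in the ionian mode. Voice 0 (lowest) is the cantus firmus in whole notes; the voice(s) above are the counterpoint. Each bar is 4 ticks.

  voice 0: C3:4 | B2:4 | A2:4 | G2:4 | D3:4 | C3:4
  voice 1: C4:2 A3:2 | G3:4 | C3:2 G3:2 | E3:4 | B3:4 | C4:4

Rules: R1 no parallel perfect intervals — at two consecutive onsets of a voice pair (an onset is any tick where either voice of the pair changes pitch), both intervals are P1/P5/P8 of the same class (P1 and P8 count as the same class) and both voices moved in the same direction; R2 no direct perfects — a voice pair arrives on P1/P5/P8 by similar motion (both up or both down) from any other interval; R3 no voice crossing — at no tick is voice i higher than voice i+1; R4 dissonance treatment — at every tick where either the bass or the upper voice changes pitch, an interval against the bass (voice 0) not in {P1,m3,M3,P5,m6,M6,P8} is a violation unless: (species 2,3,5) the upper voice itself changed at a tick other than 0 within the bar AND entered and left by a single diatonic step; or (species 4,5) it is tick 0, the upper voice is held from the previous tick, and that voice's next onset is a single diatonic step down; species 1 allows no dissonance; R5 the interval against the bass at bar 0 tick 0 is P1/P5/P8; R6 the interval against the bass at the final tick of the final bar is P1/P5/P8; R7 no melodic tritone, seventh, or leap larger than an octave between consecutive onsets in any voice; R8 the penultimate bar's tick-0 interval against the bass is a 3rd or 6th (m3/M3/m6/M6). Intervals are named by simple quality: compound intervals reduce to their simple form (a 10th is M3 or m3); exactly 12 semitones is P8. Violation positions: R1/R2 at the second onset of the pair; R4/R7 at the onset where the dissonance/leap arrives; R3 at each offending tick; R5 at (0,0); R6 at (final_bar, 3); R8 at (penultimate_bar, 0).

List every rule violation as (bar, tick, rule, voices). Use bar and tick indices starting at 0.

(2, 2, R4, (0, 1))

bar 0: v0=C3 v1=C4 downbeat P8
bar 1: v0=B2 v1=G3 downbeat m6
bar 2: v0=A2 v1=C3 downbeat m3
bar 3: v0=G2 v1=E3 downbeat M6
bar 4: v0=D3 v1=B3 downbeat M6
bar 5: v0=C3 v1=C4 downbeat P8
  -> R4 @ bar 2 tick 2 v(0, 1): A2/G3 m7 untreated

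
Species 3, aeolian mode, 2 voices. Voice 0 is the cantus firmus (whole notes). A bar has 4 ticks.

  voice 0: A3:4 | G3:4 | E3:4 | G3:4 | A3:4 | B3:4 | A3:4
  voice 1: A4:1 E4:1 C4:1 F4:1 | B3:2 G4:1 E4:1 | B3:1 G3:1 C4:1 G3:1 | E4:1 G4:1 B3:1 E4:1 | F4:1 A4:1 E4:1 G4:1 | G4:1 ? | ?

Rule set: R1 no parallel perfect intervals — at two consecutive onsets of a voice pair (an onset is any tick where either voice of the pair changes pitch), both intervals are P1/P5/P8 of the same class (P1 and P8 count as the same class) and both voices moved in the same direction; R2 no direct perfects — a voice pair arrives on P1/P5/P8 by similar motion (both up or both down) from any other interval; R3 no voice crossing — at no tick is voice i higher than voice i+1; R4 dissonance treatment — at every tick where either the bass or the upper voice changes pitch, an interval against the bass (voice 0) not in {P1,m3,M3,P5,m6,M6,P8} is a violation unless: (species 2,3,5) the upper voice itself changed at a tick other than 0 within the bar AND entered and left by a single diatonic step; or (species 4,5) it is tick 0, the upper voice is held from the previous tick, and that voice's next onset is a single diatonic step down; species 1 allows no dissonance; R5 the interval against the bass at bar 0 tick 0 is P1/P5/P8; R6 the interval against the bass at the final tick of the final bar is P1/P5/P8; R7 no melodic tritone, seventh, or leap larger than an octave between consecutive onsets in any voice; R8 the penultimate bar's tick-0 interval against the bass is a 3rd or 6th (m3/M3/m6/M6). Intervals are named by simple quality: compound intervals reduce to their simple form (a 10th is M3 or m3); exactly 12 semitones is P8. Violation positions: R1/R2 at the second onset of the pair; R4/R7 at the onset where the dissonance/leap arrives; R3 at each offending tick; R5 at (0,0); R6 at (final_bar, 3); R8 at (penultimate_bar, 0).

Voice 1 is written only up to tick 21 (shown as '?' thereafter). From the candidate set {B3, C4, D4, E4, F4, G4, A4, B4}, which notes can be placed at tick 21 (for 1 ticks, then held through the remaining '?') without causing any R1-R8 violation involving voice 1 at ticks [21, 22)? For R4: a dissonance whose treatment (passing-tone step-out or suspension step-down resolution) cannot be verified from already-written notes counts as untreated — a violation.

{B3, B4, D4, G4}

B3: legal
C4: violates R4
D4: legal
E4: violates R4
F4: violates R4
G4: legal
A4: violates R4
B4: legal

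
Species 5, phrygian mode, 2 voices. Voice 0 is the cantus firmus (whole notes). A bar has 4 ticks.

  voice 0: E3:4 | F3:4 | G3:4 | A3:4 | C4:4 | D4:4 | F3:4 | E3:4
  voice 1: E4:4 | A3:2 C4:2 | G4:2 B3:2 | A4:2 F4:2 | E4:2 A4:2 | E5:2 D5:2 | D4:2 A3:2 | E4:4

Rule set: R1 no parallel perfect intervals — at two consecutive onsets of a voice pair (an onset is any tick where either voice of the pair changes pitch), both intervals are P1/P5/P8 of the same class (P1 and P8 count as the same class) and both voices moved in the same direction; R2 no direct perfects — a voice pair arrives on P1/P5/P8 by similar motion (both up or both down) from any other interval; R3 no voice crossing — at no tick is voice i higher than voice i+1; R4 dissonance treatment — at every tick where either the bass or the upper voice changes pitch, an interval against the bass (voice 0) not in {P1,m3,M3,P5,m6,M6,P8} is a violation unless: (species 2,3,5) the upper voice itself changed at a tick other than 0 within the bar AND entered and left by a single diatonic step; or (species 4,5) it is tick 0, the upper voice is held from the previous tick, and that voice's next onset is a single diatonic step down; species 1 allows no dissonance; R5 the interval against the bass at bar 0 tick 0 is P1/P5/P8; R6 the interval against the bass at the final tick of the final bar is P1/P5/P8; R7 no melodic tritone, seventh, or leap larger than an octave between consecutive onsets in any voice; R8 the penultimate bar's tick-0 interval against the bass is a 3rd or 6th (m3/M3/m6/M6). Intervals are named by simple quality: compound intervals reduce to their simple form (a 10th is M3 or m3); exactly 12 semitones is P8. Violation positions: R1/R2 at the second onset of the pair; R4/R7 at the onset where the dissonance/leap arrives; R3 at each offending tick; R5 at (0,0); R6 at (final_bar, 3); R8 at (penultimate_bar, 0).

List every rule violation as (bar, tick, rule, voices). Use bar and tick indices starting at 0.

(2, 0, R2, (0, 1))
(3, 0, R2, (0, 1))
(3, 0, R7, (1,))
(5, 0, R4, (0, 1))

bar 0: v0=E3 v1=E4 downbeat P8
bar 1: v0=F3 v1=A3 downbeat M3
bar 2: v0=G3 v1=G4 downbeat P8
bar 3: v0=A3 v1=A4 downbeat P8
bar 4: v0=C4 v1=E4 downbeat M3
bar 5: v0=D4 v1=E5 downbeat M2
bar 6: v0=F3 v1=D4 downbeat M6
bar 7: v0=E3 v1=E4 downbeat P8
  -> R2 @ bar 2 tick 0 v(0, 1): F3/C4 P5 -> G3/G4 P8 similar
  -> R2 @ bar 3 tick 0 v(0, 1): G3/B3 M3 -> A3/A4 P8 similar
  -> R7 @ bar 3 tick 0 v(1,): B3->A4 leap 10st
  -> R4 @ bar 5 tick 0 v(0, 1): D4/E5 M2 untreated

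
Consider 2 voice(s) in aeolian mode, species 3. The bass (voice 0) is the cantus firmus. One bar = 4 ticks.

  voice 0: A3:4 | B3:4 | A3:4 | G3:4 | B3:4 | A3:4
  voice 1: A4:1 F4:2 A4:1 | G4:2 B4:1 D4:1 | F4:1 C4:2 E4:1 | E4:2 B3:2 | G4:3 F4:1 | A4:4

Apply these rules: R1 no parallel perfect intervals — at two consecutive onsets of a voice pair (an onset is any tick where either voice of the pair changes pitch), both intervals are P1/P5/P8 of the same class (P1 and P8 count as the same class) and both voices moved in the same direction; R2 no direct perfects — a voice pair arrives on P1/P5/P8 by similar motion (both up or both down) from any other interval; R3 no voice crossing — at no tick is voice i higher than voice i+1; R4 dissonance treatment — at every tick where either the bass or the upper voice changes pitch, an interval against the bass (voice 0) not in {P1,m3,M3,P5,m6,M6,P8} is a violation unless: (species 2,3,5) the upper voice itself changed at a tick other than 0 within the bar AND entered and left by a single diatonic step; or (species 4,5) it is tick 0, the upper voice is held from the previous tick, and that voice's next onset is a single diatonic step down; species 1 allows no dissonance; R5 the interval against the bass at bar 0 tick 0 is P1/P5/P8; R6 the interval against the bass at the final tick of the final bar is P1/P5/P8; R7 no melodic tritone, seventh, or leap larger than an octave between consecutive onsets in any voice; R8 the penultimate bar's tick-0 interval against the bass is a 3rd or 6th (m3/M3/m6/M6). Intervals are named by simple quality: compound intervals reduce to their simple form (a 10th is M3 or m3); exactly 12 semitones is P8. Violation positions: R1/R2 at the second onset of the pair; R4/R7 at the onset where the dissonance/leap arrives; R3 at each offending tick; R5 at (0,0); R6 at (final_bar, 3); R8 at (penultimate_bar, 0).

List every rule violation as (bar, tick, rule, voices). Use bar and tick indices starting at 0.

(4, 3, R4, (0, 1))

bar 0: v0=A3 v1=A4 downbeat P8
bar 1: v0=B3 v1=G4 downbeat m6
bar 2: v0=A3 v1=F4 downbeat m6
bar 3: v0=G3 v1=E4 downbeat M6
bar 4: v0=B3 v1=G4 downbeat m6
bar 5: v0=A3 v1=A4 downbeat P8
  -> R4 @ bar 4 tick 3 v(0, 1): B3/F4 TT untreated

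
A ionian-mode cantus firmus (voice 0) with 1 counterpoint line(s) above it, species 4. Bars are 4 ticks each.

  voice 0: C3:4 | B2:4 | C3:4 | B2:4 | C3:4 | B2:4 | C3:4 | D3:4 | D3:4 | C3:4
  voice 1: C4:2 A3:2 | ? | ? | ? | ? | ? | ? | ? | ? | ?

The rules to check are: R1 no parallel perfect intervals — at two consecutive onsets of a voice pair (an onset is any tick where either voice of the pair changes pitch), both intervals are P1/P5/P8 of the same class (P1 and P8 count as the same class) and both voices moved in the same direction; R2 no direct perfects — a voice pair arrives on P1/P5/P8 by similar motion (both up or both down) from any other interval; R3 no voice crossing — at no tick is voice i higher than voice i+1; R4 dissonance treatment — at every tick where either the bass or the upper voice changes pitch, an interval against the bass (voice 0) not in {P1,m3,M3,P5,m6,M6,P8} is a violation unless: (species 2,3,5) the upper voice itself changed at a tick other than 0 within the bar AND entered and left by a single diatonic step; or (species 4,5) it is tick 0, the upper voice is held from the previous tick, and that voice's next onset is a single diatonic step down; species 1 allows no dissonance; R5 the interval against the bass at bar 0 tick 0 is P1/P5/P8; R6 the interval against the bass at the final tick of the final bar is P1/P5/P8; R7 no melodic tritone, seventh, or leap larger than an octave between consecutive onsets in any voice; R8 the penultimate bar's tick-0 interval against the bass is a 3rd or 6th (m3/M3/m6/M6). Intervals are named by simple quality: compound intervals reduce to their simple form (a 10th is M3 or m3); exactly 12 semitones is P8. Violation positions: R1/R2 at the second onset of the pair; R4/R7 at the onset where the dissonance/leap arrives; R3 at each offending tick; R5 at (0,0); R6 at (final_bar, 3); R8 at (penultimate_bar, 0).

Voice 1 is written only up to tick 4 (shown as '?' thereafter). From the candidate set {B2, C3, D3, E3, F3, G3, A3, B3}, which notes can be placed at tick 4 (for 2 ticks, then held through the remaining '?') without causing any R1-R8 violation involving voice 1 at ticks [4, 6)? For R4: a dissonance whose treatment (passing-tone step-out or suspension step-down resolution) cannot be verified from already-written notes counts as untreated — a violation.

{B3, D3, G3}

B2: violates R2,R7
C3: violates R4
D3: legal
E3: violates R4
F3: violates R4
G3: legal
A3: violates R4
B3: legal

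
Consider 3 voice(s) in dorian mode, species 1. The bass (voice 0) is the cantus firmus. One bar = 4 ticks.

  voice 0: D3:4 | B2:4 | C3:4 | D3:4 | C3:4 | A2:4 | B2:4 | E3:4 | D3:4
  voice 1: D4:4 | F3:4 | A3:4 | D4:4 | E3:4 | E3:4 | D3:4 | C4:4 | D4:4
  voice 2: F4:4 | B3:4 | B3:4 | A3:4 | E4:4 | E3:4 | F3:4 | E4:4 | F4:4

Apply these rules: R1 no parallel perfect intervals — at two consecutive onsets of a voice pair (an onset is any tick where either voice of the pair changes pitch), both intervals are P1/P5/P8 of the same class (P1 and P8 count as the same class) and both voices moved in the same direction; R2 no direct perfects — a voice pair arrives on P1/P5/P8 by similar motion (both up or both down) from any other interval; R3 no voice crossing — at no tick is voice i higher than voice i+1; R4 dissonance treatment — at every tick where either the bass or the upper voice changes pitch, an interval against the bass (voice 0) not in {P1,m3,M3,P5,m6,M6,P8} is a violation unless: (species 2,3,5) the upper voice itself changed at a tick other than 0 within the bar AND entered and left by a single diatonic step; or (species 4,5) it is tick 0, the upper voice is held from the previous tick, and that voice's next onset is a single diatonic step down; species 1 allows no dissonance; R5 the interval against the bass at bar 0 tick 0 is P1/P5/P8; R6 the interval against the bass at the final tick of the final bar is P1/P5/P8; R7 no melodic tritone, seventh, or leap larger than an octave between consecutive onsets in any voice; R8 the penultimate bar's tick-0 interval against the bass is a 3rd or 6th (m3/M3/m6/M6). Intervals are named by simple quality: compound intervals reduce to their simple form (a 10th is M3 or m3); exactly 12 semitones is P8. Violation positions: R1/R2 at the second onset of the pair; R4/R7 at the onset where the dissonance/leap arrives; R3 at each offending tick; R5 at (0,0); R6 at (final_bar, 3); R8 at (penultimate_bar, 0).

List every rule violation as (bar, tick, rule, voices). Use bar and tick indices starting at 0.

bar 0: v0=D3 v1=D4 v2=F4 downbeat m3
bar 1: v0=B2 v1=F3 v2=B3 downbeat P8
bar 2: v0=C3 v1=A3 v2=B3 downbeat M7
bar 3: v0=D3 v1=D4 v2=A3 downbeat P5
bar 4: v0=C3 v1=E3 v2=E4 downbeat M3
bar 5: v0=A2 v1=E3 v2=E3 downbeat P5
bar 6: v0=B2 v1=D3 v2=F3 downbeat TT
bar 7: v0=E3 v1=C4 v2=E4 downbeat P8
bar 8: v0=D3 v1=D4 v2=F4 downbeat m3
  -> R5 @ bar 0 tick 0 v(0, 2): opens on m3
  -> R2 @ bar 1 tick 0 v(0, 2): D3/F4 m3 -> B2/B3 P8 similar
  -> R4 @ bar 1 tick 0 v(0, 1): B2/F3 TT untreated
  -> R7 @ bar 1 tick 0 v(2,): F4->B3 leap 6st
  -> R4 @ bar 2 tick 0 v(0, 2): C3/B3 M7 untreated
  -> R2 @ bar 3 tick 0 v(0, 1): C3/A3 M6 -> D3/D4 P8 similar
  -> R3 @ bar 3 tick 0 v(1, 2): D4 above A3
  -> R3 @ bar 3 tick 1 v(1, 2): D4 above A3
  -> R3 @ bar 3 tick 2 v(1, 2): D4 above A3
  -> R3 @ bar 3 tick 3 v(1, 2): D4 above A3
  -> R7 @ bar 4 tick 0 v(1,): D4->E3 leap 10st
  -> R2 @ bar 5 tick 0 v(0, 2): C3/E4 M3 -> A2/E3 P5 similar
  -> R4 @ bar 6 tick 0 v(0, 2): B2/F3 TT untreated
  -> R2 @ bar 7 tick 0 v(0, 2): B2/F3 TT -> E3/E4 P8 similar
  -> R7 @ bar 7 tick 0 v(1,): D3->C4 leap 10st
  -> R7 @ bar 7 tick 0 v(2,): F3->E4 leap 11st
  -> R8 @ bar 7 tick 0 v(0, 2): penult P8 not 3rd/6th
  -> R6 @ bar 8 tick 3 v(0, 2): closes on m3

(0, 0, R5, (0, 2))
(1, 0, R2, (0, 2))
(1, 0, R4, (0, 1))
(1, 0, R7, (2,))
(2, 0, R4, (0, 2))
(3, 0, R2, (0, 1))
(3, 0, R3, (1, 2))
(3, 1, R3, (1, 2))
(3, 2, R3, (1, 2))
(3, 3, R3, (1, 2))
(4, 0, R7, (1,))
(5, 0, R2, (0, 2))
(6, 0, R4, (0, 2))
(7, 0, R2, (0, 2))
(7, 0, R7, (1,))
(7, 0, R7, (2,))
(7, 0, R8, (0, 2))
(8, 3, R6, (0, 2))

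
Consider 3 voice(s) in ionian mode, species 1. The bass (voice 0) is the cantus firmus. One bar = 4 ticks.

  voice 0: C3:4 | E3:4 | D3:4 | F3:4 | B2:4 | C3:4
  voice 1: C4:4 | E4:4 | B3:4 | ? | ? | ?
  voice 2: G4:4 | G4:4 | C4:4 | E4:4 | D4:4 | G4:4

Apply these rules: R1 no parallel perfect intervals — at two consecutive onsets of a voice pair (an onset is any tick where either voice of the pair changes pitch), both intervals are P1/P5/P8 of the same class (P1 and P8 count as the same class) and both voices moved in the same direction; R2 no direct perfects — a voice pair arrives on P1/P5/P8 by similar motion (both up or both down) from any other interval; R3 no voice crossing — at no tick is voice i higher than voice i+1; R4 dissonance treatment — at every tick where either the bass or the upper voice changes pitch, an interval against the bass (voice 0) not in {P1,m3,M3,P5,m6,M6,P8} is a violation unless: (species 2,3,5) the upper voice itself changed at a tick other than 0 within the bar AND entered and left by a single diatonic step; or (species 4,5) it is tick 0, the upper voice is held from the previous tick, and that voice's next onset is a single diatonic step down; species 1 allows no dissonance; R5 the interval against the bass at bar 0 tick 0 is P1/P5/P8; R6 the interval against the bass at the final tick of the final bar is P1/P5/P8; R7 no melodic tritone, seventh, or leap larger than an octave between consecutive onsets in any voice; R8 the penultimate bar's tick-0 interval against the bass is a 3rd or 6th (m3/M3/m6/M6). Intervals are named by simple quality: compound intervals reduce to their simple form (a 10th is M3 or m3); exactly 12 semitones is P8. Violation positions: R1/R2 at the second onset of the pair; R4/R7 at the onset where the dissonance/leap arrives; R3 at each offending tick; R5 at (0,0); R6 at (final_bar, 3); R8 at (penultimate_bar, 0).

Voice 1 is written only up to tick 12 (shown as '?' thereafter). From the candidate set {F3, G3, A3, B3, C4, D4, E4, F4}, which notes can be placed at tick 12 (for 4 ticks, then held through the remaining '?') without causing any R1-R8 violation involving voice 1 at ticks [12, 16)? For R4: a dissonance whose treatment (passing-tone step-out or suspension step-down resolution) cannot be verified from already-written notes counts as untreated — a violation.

F3: violates R7
G3: violates R4
A3: legal
B3: violates R4
C4: violates R2
D4: legal
E4: violates R2,R4
F4: violates R2,R3,R7

{A3, D4}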